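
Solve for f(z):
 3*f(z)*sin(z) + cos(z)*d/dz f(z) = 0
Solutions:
 f(z) = C1*cos(z)^3


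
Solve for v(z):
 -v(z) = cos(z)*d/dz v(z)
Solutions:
 v(z) = C1*sqrt(sin(z) - 1)/sqrt(sin(z) + 1)


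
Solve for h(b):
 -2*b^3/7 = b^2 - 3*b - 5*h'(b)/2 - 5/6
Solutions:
 h(b) = C1 + b^4/35 + 2*b^3/15 - 3*b^2/5 - b/3


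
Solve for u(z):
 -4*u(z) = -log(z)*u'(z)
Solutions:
 u(z) = C1*exp(4*li(z))


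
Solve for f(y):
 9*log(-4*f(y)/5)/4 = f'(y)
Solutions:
 -4*Integral(1/(log(-_y) - log(5) + 2*log(2)), (_y, f(y)))/9 = C1 - y


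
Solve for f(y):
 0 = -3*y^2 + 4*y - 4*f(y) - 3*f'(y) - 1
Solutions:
 f(y) = C1*exp(-4*y/3) - 3*y^2/4 + 17*y/8 - 59/32


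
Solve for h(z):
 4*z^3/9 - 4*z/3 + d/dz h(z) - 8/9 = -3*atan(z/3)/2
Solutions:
 h(z) = C1 - z^4/9 + 2*z^2/3 - 3*z*atan(z/3)/2 + 8*z/9 + 9*log(z^2 + 9)/4


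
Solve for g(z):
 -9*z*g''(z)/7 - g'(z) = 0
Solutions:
 g(z) = C1 + C2*z^(2/9)


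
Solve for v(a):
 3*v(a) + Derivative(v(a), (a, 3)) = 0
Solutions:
 v(a) = C3*exp(-3^(1/3)*a) + (C1*sin(3^(5/6)*a/2) + C2*cos(3^(5/6)*a/2))*exp(3^(1/3)*a/2)


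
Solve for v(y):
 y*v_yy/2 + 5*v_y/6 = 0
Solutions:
 v(y) = C1 + C2/y^(2/3)


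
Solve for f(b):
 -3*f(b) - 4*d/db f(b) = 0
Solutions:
 f(b) = C1*exp(-3*b/4)


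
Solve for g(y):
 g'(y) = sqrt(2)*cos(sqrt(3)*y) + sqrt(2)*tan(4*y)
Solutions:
 g(y) = C1 - sqrt(2)*log(cos(4*y))/4 + sqrt(6)*sin(sqrt(3)*y)/3


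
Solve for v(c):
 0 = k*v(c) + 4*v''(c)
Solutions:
 v(c) = C1*exp(-c*sqrt(-k)/2) + C2*exp(c*sqrt(-k)/2)


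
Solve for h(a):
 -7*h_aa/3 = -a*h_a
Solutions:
 h(a) = C1 + C2*erfi(sqrt(42)*a/14)


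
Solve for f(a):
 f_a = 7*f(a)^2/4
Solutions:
 f(a) = -4/(C1 + 7*a)


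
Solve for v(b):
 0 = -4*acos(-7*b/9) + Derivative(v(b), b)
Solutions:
 v(b) = C1 + 4*b*acos(-7*b/9) + 4*sqrt(81 - 49*b^2)/7


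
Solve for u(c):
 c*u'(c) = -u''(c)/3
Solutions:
 u(c) = C1 + C2*erf(sqrt(6)*c/2)


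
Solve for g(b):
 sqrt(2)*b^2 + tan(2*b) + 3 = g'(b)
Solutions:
 g(b) = C1 + sqrt(2)*b^3/3 + 3*b - log(cos(2*b))/2


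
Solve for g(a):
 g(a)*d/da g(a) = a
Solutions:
 g(a) = -sqrt(C1 + a^2)
 g(a) = sqrt(C1 + a^2)


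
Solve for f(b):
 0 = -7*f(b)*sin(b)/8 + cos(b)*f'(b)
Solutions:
 f(b) = C1/cos(b)^(7/8)


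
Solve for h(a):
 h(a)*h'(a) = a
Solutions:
 h(a) = -sqrt(C1 + a^2)
 h(a) = sqrt(C1 + a^2)


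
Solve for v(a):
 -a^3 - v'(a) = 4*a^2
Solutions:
 v(a) = C1 - a^4/4 - 4*a^3/3


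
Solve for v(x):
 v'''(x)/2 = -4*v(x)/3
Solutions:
 v(x) = C3*exp(-2*3^(2/3)*x/3) + (C1*sin(3^(1/6)*x) + C2*cos(3^(1/6)*x))*exp(3^(2/3)*x/3)


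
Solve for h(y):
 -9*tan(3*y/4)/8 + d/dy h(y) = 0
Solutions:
 h(y) = C1 - 3*log(cos(3*y/4))/2


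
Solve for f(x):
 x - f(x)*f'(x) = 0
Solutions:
 f(x) = -sqrt(C1 + x^2)
 f(x) = sqrt(C1 + x^2)


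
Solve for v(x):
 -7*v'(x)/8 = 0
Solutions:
 v(x) = C1


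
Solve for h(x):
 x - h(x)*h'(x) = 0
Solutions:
 h(x) = -sqrt(C1 + x^2)
 h(x) = sqrt(C1 + x^2)


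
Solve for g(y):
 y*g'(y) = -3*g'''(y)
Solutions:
 g(y) = C1 + Integral(C2*airyai(-3^(2/3)*y/3) + C3*airybi(-3^(2/3)*y/3), y)


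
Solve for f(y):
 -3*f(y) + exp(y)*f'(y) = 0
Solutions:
 f(y) = C1*exp(-3*exp(-y))


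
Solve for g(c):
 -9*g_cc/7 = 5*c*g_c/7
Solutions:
 g(c) = C1 + C2*erf(sqrt(10)*c/6)


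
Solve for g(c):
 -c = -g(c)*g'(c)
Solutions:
 g(c) = -sqrt(C1 + c^2)
 g(c) = sqrt(C1 + c^2)


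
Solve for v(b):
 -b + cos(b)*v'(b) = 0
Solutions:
 v(b) = C1 + Integral(b/cos(b), b)


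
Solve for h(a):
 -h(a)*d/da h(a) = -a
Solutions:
 h(a) = -sqrt(C1 + a^2)
 h(a) = sqrt(C1 + a^2)


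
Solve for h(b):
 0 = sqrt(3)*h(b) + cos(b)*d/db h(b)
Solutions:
 h(b) = C1*(sin(b) - 1)^(sqrt(3)/2)/(sin(b) + 1)^(sqrt(3)/2)


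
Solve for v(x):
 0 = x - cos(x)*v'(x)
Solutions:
 v(x) = C1 + Integral(x/cos(x), x)


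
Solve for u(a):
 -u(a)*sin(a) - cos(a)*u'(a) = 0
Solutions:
 u(a) = C1*cos(a)


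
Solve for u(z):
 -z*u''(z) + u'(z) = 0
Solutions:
 u(z) = C1 + C2*z^2


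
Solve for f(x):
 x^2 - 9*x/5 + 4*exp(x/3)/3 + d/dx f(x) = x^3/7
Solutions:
 f(x) = C1 + x^4/28 - x^3/3 + 9*x^2/10 - 4*exp(x/3)


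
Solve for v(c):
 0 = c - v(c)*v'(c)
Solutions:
 v(c) = -sqrt(C1 + c^2)
 v(c) = sqrt(C1 + c^2)


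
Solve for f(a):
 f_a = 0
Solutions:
 f(a) = C1


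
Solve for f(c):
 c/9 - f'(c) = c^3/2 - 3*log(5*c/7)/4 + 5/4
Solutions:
 f(c) = C1 - c^4/8 + c^2/18 + 3*c*log(c)/4 - 2*c - 3*c*log(7)/4 + 3*c*log(5)/4


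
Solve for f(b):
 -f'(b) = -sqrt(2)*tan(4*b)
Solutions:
 f(b) = C1 - sqrt(2)*log(cos(4*b))/4


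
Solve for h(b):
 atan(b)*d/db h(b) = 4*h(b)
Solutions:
 h(b) = C1*exp(4*Integral(1/atan(b), b))


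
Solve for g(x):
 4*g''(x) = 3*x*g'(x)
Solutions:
 g(x) = C1 + C2*erfi(sqrt(6)*x/4)


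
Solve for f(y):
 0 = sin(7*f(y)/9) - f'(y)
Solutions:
 -y + 9*log(cos(7*f(y)/9) - 1)/14 - 9*log(cos(7*f(y)/9) + 1)/14 = C1


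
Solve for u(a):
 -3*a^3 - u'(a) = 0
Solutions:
 u(a) = C1 - 3*a^4/4


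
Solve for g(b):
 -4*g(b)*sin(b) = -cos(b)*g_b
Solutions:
 g(b) = C1/cos(b)^4


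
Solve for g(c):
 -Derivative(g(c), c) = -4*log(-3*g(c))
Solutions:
 -Integral(1/(log(-_y) + log(3)), (_y, g(c)))/4 = C1 - c


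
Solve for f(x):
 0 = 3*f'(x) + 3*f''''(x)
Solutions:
 f(x) = C1 + C4*exp(-x) + (C2*sin(sqrt(3)*x/2) + C3*cos(sqrt(3)*x/2))*exp(x/2)


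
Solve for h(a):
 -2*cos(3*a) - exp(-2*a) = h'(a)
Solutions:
 h(a) = C1 - 2*sin(3*a)/3 + exp(-2*a)/2


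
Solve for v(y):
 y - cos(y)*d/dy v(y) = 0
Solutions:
 v(y) = C1 + Integral(y/cos(y), y)


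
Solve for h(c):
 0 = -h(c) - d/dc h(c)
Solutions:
 h(c) = C1*exp(-c)


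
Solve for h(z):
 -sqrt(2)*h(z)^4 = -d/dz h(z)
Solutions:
 h(z) = (-1/(C1 + 3*sqrt(2)*z))^(1/3)
 h(z) = (-1/(C1 + sqrt(2)*z))^(1/3)*(-3^(2/3) - 3*3^(1/6)*I)/6
 h(z) = (-1/(C1 + sqrt(2)*z))^(1/3)*(-3^(2/3) + 3*3^(1/6)*I)/6


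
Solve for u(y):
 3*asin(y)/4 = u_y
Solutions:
 u(y) = C1 + 3*y*asin(y)/4 + 3*sqrt(1 - y^2)/4


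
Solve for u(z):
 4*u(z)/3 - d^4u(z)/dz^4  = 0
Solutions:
 u(z) = C1*exp(-sqrt(2)*3^(3/4)*z/3) + C2*exp(sqrt(2)*3^(3/4)*z/3) + C3*sin(sqrt(2)*3^(3/4)*z/3) + C4*cos(sqrt(2)*3^(3/4)*z/3)


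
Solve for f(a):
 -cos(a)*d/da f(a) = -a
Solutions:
 f(a) = C1 + Integral(a/cos(a), a)


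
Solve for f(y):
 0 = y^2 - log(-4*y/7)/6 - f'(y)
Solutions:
 f(y) = C1 + y^3/3 - y*log(-y)/6 + y*(-2*log(2) + 1 + log(7))/6


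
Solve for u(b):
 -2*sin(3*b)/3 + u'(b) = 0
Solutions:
 u(b) = C1 - 2*cos(3*b)/9


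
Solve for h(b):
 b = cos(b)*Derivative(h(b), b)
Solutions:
 h(b) = C1 + Integral(b/cos(b), b)


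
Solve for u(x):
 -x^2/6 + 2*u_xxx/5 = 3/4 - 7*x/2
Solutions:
 u(x) = C1 + C2*x + C3*x^2 + x^5/144 - 35*x^4/96 + 5*x^3/16


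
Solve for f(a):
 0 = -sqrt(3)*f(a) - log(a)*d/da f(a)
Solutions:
 f(a) = C1*exp(-sqrt(3)*li(a))


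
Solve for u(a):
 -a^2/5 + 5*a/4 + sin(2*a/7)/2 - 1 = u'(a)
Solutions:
 u(a) = C1 - a^3/15 + 5*a^2/8 - a - 7*cos(2*a/7)/4


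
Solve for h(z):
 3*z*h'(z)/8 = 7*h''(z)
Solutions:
 h(z) = C1 + C2*erfi(sqrt(21)*z/28)


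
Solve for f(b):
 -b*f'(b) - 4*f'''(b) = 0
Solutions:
 f(b) = C1 + Integral(C2*airyai(-2^(1/3)*b/2) + C3*airybi(-2^(1/3)*b/2), b)


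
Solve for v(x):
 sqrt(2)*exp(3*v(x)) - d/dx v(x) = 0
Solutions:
 v(x) = log(-1/(C1 + 3*sqrt(2)*x))/3
 v(x) = log((-1/(C1 + sqrt(2)*x))^(1/3)*(-3^(2/3) - 3*3^(1/6)*I)/6)
 v(x) = log((-1/(C1 + sqrt(2)*x))^(1/3)*(-3^(2/3) + 3*3^(1/6)*I)/6)


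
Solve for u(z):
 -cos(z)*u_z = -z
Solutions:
 u(z) = C1 + Integral(z/cos(z), z)


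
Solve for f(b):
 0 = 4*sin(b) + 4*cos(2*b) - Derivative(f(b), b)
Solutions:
 f(b) = C1 + 2*sin(2*b) - 4*cos(b)


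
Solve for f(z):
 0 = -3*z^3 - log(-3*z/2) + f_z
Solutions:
 f(z) = C1 + 3*z^4/4 + z*log(-z) + z*(-1 - log(2) + log(3))


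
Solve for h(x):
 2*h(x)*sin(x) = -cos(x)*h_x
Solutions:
 h(x) = C1*cos(x)^2


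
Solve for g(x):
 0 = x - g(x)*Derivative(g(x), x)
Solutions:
 g(x) = -sqrt(C1 + x^2)
 g(x) = sqrt(C1 + x^2)


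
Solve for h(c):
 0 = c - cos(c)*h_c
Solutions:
 h(c) = C1 + Integral(c/cos(c), c)


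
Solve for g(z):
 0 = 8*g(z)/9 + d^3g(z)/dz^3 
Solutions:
 g(z) = C3*exp(-2*3^(1/3)*z/3) + (C1*sin(3^(5/6)*z/3) + C2*cos(3^(5/6)*z/3))*exp(3^(1/3)*z/3)


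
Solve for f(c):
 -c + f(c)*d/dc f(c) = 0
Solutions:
 f(c) = -sqrt(C1 + c^2)
 f(c) = sqrt(C1 + c^2)


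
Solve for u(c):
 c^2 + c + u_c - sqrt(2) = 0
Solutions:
 u(c) = C1 - c^3/3 - c^2/2 + sqrt(2)*c


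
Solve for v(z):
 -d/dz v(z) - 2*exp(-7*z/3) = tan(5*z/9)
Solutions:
 v(z) = C1 - 9*log(tan(5*z/9)^2 + 1)/10 + 6*exp(-7*z/3)/7


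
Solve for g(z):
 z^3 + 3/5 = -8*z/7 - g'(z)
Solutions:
 g(z) = C1 - z^4/4 - 4*z^2/7 - 3*z/5


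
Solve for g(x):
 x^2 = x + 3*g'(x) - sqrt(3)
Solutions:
 g(x) = C1 + x^3/9 - x^2/6 + sqrt(3)*x/3


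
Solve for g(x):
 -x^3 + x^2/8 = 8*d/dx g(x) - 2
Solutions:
 g(x) = C1 - x^4/32 + x^3/192 + x/4


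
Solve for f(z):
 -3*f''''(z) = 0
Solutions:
 f(z) = C1 + C2*z + C3*z^2 + C4*z^3


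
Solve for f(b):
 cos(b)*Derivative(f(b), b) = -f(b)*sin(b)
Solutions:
 f(b) = C1*cos(b)


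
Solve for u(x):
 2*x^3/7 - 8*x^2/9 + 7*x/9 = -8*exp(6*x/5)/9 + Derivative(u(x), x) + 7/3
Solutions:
 u(x) = C1 + x^4/14 - 8*x^3/27 + 7*x^2/18 - 7*x/3 + 20*exp(6*x/5)/27


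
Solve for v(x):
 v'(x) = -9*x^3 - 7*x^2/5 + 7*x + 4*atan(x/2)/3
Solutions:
 v(x) = C1 - 9*x^4/4 - 7*x^3/15 + 7*x^2/2 + 4*x*atan(x/2)/3 - 4*log(x^2 + 4)/3


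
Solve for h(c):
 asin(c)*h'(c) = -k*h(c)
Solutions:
 h(c) = C1*exp(-k*Integral(1/asin(c), c))


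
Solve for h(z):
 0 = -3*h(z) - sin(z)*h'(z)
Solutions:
 h(z) = C1*(cos(z) + 1)^(3/2)/(cos(z) - 1)^(3/2)


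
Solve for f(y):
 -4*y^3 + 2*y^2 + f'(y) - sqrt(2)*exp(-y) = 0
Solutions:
 f(y) = C1 + y^4 - 2*y^3/3 - sqrt(2)*exp(-y)


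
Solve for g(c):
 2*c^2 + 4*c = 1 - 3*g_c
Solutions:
 g(c) = C1 - 2*c^3/9 - 2*c^2/3 + c/3


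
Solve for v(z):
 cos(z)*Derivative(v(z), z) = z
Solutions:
 v(z) = C1 + Integral(z/cos(z), z)


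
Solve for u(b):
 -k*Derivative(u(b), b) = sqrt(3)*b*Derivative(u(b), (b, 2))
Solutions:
 u(b) = C1 + b^(-sqrt(3)*re(k)/3 + 1)*(C2*sin(sqrt(3)*log(b)*Abs(im(k))/3) + C3*cos(sqrt(3)*log(b)*im(k)/3))


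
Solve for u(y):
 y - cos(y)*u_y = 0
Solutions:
 u(y) = C1 + Integral(y/cos(y), y)


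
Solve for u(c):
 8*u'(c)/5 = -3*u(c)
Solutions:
 u(c) = C1*exp(-15*c/8)


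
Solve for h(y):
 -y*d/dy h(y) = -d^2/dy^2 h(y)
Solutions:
 h(y) = C1 + C2*erfi(sqrt(2)*y/2)


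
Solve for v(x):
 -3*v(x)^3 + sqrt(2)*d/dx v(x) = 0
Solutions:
 v(x) = -sqrt(-1/(C1 + 3*sqrt(2)*x))
 v(x) = sqrt(-1/(C1 + 3*sqrt(2)*x))


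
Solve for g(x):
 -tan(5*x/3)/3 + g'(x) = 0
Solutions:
 g(x) = C1 - log(cos(5*x/3))/5


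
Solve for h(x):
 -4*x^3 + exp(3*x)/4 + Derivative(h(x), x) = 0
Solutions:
 h(x) = C1 + x^4 - exp(3*x)/12


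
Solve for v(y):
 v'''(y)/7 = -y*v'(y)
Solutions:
 v(y) = C1 + Integral(C2*airyai(-7^(1/3)*y) + C3*airybi(-7^(1/3)*y), y)


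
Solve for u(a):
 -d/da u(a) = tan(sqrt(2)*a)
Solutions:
 u(a) = C1 + sqrt(2)*log(cos(sqrt(2)*a))/2


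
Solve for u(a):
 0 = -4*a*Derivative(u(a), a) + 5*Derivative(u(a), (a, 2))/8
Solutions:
 u(a) = C1 + C2*erfi(4*sqrt(5)*a/5)


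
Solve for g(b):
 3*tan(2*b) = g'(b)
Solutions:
 g(b) = C1 - 3*log(cos(2*b))/2


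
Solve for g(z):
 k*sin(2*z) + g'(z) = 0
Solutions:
 g(z) = C1 + k*cos(2*z)/2


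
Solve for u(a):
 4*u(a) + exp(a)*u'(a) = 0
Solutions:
 u(a) = C1*exp(4*exp(-a))


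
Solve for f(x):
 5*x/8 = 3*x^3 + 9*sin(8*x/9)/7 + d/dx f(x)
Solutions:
 f(x) = C1 - 3*x^4/4 + 5*x^2/16 + 81*cos(8*x/9)/56


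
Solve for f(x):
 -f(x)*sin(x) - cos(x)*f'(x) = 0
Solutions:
 f(x) = C1*cos(x)


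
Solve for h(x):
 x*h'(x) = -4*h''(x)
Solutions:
 h(x) = C1 + C2*erf(sqrt(2)*x/4)


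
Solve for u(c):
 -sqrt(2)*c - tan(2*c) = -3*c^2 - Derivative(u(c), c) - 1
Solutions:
 u(c) = C1 - c^3 + sqrt(2)*c^2/2 - c - log(cos(2*c))/2


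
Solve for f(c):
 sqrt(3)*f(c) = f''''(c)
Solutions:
 f(c) = C1*exp(-3^(1/8)*c) + C2*exp(3^(1/8)*c) + C3*sin(3^(1/8)*c) + C4*cos(3^(1/8)*c)


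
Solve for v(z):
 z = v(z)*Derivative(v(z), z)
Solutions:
 v(z) = -sqrt(C1 + z^2)
 v(z) = sqrt(C1 + z^2)


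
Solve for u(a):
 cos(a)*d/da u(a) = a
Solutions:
 u(a) = C1 + Integral(a/cos(a), a)


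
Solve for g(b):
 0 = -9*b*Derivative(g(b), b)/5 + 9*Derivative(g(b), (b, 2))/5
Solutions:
 g(b) = C1 + C2*erfi(sqrt(2)*b/2)


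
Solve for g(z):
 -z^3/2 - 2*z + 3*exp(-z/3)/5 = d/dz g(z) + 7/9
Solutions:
 g(z) = C1 - z^4/8 - z^2 - 7*z/9 - 9*exp(-z/3)/5


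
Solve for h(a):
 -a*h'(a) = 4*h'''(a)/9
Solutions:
 h(a) = C1 + Integral(C2*airyai(-2^(1/3)*3^(2/3)*a/2) + C3*airybi(-2^(1/3)*3^(2/3)*a/2), a)


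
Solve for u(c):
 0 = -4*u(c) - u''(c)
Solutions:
 u(c) = C1*sin(2*c) + C2*cos(2*c)


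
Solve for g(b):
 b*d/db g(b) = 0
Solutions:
 g(b) = C1


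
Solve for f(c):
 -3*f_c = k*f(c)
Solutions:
 f(c) = C1*exp(-c*k/3)


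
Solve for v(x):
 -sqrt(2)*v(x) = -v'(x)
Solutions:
 v(x) = C1*exp(sqrt(2)*x)


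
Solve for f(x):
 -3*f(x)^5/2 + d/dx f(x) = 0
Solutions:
 f(x) = -(-1/(C1 + 6*x))^(1/4)
 f(x) = (-1/(C1 + 6*x))^(1/4)
 f(x) = -I*(-1/(C1 + 6*x))^(1/4)
 f(x) = I*(-1/(C1 + 6*x))^(1/4)


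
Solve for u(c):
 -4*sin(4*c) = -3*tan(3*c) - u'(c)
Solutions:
 u(c) = C1 + log(cos(3*c)) - cos(4*c)


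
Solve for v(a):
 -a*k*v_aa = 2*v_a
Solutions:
 v(a) = C1 + a^(((re(k) - 2)*re(k) + im(k)^2)/(re(k)^2 + im(k)^2))*(C2*sin(2*log(a)*Abs(im(k))/(re(k)^2 + im(k)^2)) + C3*cos(2*log(a)*im(k)/(re(k)^2 + im(k)^2)))


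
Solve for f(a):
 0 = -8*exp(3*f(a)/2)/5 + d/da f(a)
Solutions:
 f(a) = 2*log(-1/(C1 + 24*a))/3 + 2*log(10)/3
 f(a) = 2*log(10^(1/3)*(-1/(C1 + 8*a))^(1/3)*(-3^(2/3) - 3*3^(1/6)*I)/6)
 f(a) = 2*log(10^(1/3)*(-1/(C1 + 8*a))^(1/3)*(-3^(2/3) + 3*3^(1/6)*I)/6)


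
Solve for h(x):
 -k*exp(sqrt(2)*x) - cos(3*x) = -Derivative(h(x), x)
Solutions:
 h(x) = C1 + sqrt(2)*k*exp(sqrt(2)*x)/2 + sin(3*x)/3


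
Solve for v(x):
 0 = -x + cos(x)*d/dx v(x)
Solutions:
 v(x) = C1 + Integral(x/cos(x), x)


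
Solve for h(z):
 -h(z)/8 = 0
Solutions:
 h(z) = 0


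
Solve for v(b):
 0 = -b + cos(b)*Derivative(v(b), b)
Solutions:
 v(b) = C1 + Integral(b/cos(b), b)


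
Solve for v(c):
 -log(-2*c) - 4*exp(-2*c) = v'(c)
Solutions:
 v(c) = C1 - c*log(-c) + c*(1 - log(2)) + 2*exp(-2*c)


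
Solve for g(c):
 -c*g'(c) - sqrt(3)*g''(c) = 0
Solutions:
 g(c) = C1 + C2*erf(sqrt(2)*3^(3/4)*c/6)


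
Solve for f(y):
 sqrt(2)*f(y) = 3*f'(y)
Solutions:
 f(y) = C1*exp(sqrt(2)*y/3)


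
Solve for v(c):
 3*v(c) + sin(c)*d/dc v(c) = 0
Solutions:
 v(c) = C1*(cos(c) + 1)^(3/2)/(cos(c) - 1)^(3/2)


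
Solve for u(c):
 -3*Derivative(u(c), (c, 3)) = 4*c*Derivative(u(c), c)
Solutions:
 u(c) = C1 + Integral(C2*airyai(-6^(2/3)*c/3) + C3*airybi(-6^(2/3)*c/3), c)


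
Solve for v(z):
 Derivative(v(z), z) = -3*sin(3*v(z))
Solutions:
 v(z) = -acos((-C1 - exp(18*z))/(C1 - exp(18*z)))/3 + 2*pi/3
 v(z) = acos((-C1 - exp(18*z))/(C1 - exp(18*z)))/3


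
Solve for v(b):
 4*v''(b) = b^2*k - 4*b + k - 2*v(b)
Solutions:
 v(b) = C1*sin(sqrt(2)*b/2) + C2*cos(sqrt(2)*b/2) + b^2*k/2 - 2*b - 3*k/2


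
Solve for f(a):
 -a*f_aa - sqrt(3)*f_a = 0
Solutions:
 f(a) = C1 + C2*a^(1 - sqrt(3))


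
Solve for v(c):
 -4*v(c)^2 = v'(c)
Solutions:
 v(c) = 1/(C1 + 4*c)


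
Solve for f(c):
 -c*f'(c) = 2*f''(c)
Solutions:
 f(c) = C1 + C2*erf(c/2)


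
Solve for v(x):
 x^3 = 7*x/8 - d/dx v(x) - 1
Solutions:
 v(x) = C1 - x^4/4 + 7*x^2/16 - x


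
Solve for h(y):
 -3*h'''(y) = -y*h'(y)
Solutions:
 h(y) = C1 + Integral(C2*airyai(3^(2/3)*y/3) + C3*airybi(3^(2/3)*y/3), y)


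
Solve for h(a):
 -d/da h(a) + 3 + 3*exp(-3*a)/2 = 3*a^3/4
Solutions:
 h(a) = C1 - 3*a^4/16 + 3*a - exp(-3*a)/2


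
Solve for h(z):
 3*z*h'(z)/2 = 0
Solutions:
 h(z) = C1


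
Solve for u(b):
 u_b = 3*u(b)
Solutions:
 u(b) = C1*exp(3*b)


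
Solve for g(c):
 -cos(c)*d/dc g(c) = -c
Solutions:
 g(c) = C1 + Integral(c/cos(c), c)


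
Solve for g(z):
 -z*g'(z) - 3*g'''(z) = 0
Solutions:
 g(z) = C1 + Integral(C2*airyai(-3^(2/3)*z/3) + C3*airybi(-3^(2/3)*z/3), z)


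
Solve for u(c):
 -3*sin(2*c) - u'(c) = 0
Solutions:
 u(c) = C1 + 3*cos(2*c)/2


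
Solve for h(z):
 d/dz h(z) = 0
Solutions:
 h(z) = C1


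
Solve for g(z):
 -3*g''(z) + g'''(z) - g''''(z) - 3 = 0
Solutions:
 g(z) = C1 + C2*z - z^2/2 + (C3*sin(sqrt(11)*z/2) + C4*cos(sqrt(11)*z/2))*exp(z/2)


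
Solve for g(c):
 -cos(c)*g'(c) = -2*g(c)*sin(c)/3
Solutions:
 g(c) = C1/cos(c)^(2/3)


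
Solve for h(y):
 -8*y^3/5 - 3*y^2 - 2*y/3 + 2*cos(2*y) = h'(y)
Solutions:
 h(y) = C1 - 2*y^4/5 - y^3 - y^2/3 + sin(2*y)


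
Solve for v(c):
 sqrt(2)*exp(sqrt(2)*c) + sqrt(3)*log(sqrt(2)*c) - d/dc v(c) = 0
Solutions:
 v(c) = C1 + sqrt(3)*c*log(c) + sqrt(3)*c*(-1 + log(2)/2) + exp(sqrt(2)*c)


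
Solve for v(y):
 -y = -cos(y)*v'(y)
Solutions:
 v(y) = C1 + Integral(y/cos(y), y)


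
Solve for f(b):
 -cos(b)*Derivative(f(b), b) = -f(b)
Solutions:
 f(b) = C1*sqrt(sin(b) + 1)/sqrt(sin(b) - 1)


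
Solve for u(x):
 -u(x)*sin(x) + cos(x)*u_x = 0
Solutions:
 u(x) = C1/cos(x)


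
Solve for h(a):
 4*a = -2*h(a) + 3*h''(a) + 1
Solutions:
 h(a) = C1*exp(-sqrt(6)*a/3) + C2*exp(sqrt(6)*a/3) - 2*a + 1/2


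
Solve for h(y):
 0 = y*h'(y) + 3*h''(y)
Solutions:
 h(y) = C1 + C2*erf(sqrt(6)*y/6)


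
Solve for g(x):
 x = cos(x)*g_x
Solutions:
 g(x) = C1 + Integral(x/cos(x), x)


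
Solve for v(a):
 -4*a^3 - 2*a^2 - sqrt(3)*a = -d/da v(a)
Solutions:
 v(a) = C1 + a^4 + 2*a^3/3 + sqrt(3)*a^2/2


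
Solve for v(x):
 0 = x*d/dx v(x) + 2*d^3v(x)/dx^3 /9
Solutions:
 v(x) = C1 + Integral(C2*airyai(-6^(2/3)*x/2) + C3*airybi(-6^(2/3)*x/2), x)


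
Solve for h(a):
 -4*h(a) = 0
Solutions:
 h(a) = 0


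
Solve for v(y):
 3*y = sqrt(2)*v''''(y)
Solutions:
 v(y) = C1 + C2*y + C3*y^2 + C4*y^3 + sqrt(2)*y^5/80


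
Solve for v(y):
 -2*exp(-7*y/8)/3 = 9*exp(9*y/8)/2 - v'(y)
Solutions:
 v(y) = C1 + 4*exp(9*y/8) - 16*exp(-7*y/8)/21


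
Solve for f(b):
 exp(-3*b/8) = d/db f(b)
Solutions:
 f(b) = C1 - 8*exp(-3*b/8)/3


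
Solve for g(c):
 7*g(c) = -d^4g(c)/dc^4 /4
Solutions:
 g(c) = (C1*sin(7^(1/4)*c) + C2*cos(7^(1/4)*c))*exp(-7^(1/4)*c) + (C3*sin(7^(1/4)*c) + C4*cos(7^(1/4)*c))*exp(7^(1/4)*c)


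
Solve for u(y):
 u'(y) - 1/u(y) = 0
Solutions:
 u(y) = -sqrt(C1 + 2*y)
 u(y) = sqrt(C1 + 2*y)


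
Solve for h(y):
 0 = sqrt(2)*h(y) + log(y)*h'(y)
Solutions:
 h(y) = C1*exp(-sqrt(2)*li(y))


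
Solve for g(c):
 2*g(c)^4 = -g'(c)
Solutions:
 g(c) = (-3^(2/3) - 3*3^(1/6)*I)*(1/(C1 + 2*c))^(1/3)/6
 g(c) = (-3^(2/3) + 3*3^(1/6)*I)*(1/(C1 + 2*c))^(1/3)/6
 g(c) = (1/(C1 + 6*c))^(1/3)


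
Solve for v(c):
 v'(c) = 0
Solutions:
 v(c) = C1


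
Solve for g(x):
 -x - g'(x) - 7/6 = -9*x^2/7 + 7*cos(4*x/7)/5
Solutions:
 g(x) = C1 + 3*x^3/7 - x^2/2 - 7*x/6 - 49*sin(4*x/7)/20


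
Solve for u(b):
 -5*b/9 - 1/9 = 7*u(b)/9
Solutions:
 u(b) = -5*b/7 - 1/7


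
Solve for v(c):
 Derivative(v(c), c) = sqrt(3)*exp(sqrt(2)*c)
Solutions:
 v(c) = C1 + sqrt(6)*exp(sqrt(2)*c)/2


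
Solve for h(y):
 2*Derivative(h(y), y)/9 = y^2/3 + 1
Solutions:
 h(y) = C1 + y^3/2 + 9*y/2


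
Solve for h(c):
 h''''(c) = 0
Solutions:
 h(c) = C1 + C2*c + C3*c^2 + C4*c^3


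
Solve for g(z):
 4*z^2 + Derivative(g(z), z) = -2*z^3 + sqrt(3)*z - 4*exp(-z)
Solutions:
 g(z) = C1 - z^4/2 - 4*z^3/3 + sqrt(3)*z^2/2 + 4*exp(-z)


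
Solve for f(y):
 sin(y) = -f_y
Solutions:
 f(y) = C1 + cos(y)


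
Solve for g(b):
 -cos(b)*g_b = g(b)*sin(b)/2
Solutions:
 g(b) = C1*sqrt(cos(b))


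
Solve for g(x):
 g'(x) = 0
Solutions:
 g(x) = C1


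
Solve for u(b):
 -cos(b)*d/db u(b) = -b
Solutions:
 u(b) = C1 + Integral(b/cos(b), b)


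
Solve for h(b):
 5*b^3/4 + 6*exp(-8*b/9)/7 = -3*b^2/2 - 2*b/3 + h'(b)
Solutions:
 h(b) = C1 + 5*b^4/16 + b^3/2 + b^2/3 - 27*exp(-8*b/9)/28


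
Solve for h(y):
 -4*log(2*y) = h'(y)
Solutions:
 h(y) = C1 - 4*y*log(y) - y*log(16) + 4*y


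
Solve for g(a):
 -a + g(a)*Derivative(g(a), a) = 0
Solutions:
 g(a) = -sqrt(C1 + a^2)
 g(a) = sqrt(C1 + a^2)


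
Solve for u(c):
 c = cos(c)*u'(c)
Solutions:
 u(c) = C1 + Integral(c/cos(c), c)


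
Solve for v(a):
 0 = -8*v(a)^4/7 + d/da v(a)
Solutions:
 v(a) = 7^(1/3)*(-1/(C1 + 24*a))^(1/3)
 v(a) = 7^(1/3)*(-1/(C1 + 8*a))^(1/3)*(-3^(2/3) - 3*3^(1/6)*I)/6
 v(a) = 7^(1/3)*(-1/(C1 + 8*a))^(1/3)*(-3^(2/3) + 3*3^(1/6)*I)/6


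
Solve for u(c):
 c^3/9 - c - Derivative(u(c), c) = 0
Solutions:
 u(c) = C1 + c^4/36 - c^2/2


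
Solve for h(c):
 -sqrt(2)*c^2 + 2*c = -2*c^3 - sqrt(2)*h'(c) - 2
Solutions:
 h(c) = C1 - sqrt(2)*c^4/4 + c^3/3 - sqrt(2)*c^2/2 - sqrt(2)*c


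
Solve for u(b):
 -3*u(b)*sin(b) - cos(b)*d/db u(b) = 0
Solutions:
 u(b) = C1*cos(b)^3


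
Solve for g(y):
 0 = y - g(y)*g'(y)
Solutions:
 g(y) = -sqrt(C1 + y^2)
 g(y) = sqrt(C1 + y^2)


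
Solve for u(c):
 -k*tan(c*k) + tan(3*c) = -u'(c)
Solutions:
 u(c) = C1 + k*Piecewise((-log(cos(c*k))/k, Ne(k, 0)), (0, True)) + log(cos(3*c))/3


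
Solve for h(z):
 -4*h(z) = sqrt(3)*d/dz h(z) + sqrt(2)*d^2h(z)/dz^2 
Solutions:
 h(z) = (C1*sin(sqrt(2)*z*sqrt(-3 + 16*sqrt(2))/4) + C2*cos(sqrt(2)*z*sqrt(-3 + 16*sqrt(2))/4))*exp(-sqrt(6)*z/4)


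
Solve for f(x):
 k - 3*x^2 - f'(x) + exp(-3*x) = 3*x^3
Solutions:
 f(x) = C1 + k*x - 3*x^4/4 - x^3 - exp(-3*x)/3


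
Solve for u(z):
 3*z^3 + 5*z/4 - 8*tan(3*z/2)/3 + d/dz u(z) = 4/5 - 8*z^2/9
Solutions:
 u(z) = C1 - 3*z^4/4 - 8*z^3/27 - 5*z^2/8 + 4*z/5 - 16*log(cos(3*z/2))/9


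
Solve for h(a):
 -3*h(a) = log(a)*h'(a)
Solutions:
 h(a) = C1*exp(-3*li(a))


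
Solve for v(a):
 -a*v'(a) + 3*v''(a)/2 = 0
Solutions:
 v(a) = C1 + C2*erfi(sqrt(3)*a/3)


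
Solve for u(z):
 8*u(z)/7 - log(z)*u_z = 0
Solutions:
 u(z) = C1*exp(8*li(z)/7)


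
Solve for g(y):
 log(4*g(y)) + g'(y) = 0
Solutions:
 Integral(1/(log(_y) + 2*log(2)), (_y, g(y))) = C1 - y


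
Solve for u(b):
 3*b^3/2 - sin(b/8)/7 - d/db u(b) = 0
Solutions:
 u(b) = C1 + 3*b^4/8 + 8*cos(b/8)/7


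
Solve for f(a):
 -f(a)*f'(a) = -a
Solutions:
 f(a) = -sqrt(C1 + a^2)
 f(a) = sqrt(C1 + a^2)


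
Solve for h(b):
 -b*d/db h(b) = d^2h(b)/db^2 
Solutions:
 h(b) = C1 + C2*erf(sqrt(2)*b/2)


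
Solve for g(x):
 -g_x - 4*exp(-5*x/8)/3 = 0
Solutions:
 g(x) = C1 + 32*exp(-5*x/8)/15


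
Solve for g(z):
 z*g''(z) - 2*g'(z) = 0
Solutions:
 g(z) = C1 + C2*z^3


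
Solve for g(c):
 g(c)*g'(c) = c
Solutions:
 g(c) = -sqrt(C1 + c^2)
 g(c) = sqrt(C1 + c^2)


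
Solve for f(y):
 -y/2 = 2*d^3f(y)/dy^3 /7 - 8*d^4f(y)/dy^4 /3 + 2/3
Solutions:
 f(y) = C1 + C2*y + C3*y^2 + C4*exp(3*y/28) - 7*y^4/96 - 28*y^3/9


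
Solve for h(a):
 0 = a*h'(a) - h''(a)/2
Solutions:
 h(a) = C1 + C2*erfi(a)


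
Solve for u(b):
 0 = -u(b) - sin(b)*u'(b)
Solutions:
 u(b) = C1*sqrt(cos(b) + 1)/sqrt(cos(b) - 1)


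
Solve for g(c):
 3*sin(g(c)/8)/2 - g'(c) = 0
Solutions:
 -3*c/2 + 4*log(cos(g(c)/8) - 1) - 4*log(cos(g(c)/8) + 1) = C1


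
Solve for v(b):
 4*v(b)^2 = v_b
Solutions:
 v(b) = -1/(C1 + 4*b)


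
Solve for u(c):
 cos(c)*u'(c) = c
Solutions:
 u(c) = C1 + Integral(c/cos(c), c)


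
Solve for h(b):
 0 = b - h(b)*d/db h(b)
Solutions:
 h(b) = -sqrt(C1 + b^2)
 h(b) = sqrt(C1 + b^2)


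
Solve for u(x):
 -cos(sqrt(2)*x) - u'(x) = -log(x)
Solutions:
 u(x) = C1 + x*log(x) - x - sqrt(2)*sin(sqrt(2)*x)/2


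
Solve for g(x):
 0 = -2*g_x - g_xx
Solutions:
 g(x) = C1 + C2*exp(-2*x)


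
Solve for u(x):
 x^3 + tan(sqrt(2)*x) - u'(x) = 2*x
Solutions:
 u(x) = C1 + x^4/4 - x^2 - sqrt(2)*log(cos(sqrt(2)*x))/2


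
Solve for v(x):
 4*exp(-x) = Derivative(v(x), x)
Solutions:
 v(x) = C1 - 4*exp(-x)


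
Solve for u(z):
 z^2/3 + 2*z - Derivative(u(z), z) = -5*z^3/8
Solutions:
 u(z) = C1 + 5*z^4/32 + z^3/9 + z^2


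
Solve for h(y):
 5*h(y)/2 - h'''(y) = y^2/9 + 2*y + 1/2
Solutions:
 h(y) = C3*exp(2^(2/3)*5^(1/3)*y/2) + 2*y^2/45 + 4*y/5 + (C1*sin(2^(2/3)*sqrt(3)*5^(1/3)*y/4) + C2*cos(2^(2/3)*sqrt(3)*5^(1/3)*y/4))*exp(-2^(2/3)*5^(1/3)*y/4) + 1/5


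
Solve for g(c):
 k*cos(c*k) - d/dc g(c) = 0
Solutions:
 g(c) = C1 + sin(c*k)


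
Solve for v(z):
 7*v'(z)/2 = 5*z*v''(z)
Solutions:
 v(z) = C1 + C2*z^(17/10)


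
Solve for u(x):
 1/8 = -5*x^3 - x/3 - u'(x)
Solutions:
 u(x) = C1 - 5*x^4/4 - x^2/6 - x/8


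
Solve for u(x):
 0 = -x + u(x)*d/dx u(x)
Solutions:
 u(x) = -sqrt(C1 + x^2)
 u(x) = sqrt(C1 + x^2)


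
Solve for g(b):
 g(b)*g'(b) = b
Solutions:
 g(b) = -sqrt(C1 + b^2)
 g(b) = sqrt(C1 + b^2)


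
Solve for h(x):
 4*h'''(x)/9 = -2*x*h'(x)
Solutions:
 h(x) = C1 + Integral(C2*airyai(-6^(2/3)*x/2) + C3*airybi(-6^(2/3)*x/2), x)


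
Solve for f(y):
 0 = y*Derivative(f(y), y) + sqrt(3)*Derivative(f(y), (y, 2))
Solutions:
 f(y) = C1 + C2*erf(sqrt(2)*3^(3/4)*y/6)


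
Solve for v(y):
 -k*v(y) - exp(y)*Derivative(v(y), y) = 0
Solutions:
 v(y) = C1*exp(k*exp(-y))


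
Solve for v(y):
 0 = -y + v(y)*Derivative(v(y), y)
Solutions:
 v(y) = -sqrt(C1 + y^2)
 v(y) = sqrt(C1 + y^2)


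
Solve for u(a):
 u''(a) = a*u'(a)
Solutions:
 u(a) = C1 + C2*erfi(sqrt(2)*a/2)


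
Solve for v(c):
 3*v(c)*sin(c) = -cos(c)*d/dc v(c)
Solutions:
 v(c) = C1*cos(c)^3


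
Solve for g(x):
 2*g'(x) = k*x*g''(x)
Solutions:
 g(x) = C1 + x^(((re(k) + 2)*re(k) + im(k)^2)/(re(k)^2 + im(k)^2))*(C2*sin(2*log(x)*Abs(im(k))/(re(k)^2 + im(k)^2)) + C3*cos(2*log(x)*im(k)/(re(k)^2 + im(k)^2)))


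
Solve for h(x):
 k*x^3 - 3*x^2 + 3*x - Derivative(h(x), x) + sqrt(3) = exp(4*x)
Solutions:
 h(x) = C1 + k*x^4/4 - x^3 + 3*x^2/2 + sqrt(3)*x - exp(4*x)/4


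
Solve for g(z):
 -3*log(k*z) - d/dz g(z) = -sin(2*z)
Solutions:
 g(z) = C1 - 3*z*log(k*z) + 3*z - cos(2*z)/2


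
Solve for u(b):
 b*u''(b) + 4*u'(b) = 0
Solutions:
 u(b) = C1 + C2/b^3


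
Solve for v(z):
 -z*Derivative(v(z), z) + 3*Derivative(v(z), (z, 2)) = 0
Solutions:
 v(z) = C1 + C2*erfi(sqrt(6)*z/6)


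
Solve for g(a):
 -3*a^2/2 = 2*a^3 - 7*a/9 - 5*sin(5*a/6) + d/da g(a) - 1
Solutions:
 g(a) = C1 - a^4/2 - a^3/2 + 7*a^2/18 + a - 6*cos(5*a/6)


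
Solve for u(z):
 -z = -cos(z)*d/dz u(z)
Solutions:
 u(z) = C1 + Integral(z/cos(z), z)


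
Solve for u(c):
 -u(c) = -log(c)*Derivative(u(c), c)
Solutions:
 u(c) = C1*exp(li(c))


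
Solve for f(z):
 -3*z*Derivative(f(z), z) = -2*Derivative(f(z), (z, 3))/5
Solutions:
 f(z) = C1 + Integral(C2*airyai(15^(1/3)*2^(2/3)*z/2) + C3*airybi(15^(1/3)*2^(2/3)*z/2), z)


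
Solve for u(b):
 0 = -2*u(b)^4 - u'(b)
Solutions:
 u(b) = (-3^(2/3) - 3*3^(1/6)*I)*(1/(C1 + 2*b))^(1/3)/6
 u(b) = (-3^(2/3) + 3*3^(1/6)*I)*(1/(C1 + 2*b))^(1/3)/6
 u(b) = (1/(C1 + 6*b))^(1/3)


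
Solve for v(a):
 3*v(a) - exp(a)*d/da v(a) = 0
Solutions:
 v(a) = C1*exp(-3*exp(-a))


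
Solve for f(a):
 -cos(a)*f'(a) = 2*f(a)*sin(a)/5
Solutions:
 f(a) = C1*cos(a)^(2/5)


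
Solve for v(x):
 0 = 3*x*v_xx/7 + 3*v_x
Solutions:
 v(x) = C1 + C2/x^6


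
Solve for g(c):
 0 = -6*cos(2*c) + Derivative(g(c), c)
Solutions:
 g(c) = C1 + 3*sin(2*c)


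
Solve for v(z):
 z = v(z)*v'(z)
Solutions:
 v(z) = -sqrt(C1 + z^2)
 v(z) = sqrt(C1 + z^2)


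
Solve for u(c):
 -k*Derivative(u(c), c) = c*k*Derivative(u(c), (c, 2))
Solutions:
 u(c) = C1 + C2*log(c)


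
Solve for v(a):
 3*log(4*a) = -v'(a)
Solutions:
 v(a) = C1 - 3*a*log(a) - a*log(64) + 3*a


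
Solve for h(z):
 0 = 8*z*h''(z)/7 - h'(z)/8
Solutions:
 h(z) = C1 + C2*z^(71/64)


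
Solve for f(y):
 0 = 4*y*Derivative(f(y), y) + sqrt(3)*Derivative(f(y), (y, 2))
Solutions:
 f(y) = C1 + C2*erf(sqrt(2)*3^(3/4)*y/3)


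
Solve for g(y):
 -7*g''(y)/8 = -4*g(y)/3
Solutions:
 g(y) = C1*exp(-4*sqrt(42)*y/21) + C2*exp(4*sqrt(42)*y/21)


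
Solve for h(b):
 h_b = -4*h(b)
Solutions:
 h(b) = C1*exp(-4*b)


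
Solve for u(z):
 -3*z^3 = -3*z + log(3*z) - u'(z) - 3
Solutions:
 u(z) = C1 + 3*z^4/4 - 3*z^2/2 + z*log(z) - 4*z + z*log(3)


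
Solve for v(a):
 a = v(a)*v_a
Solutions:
 v(a) = -sqrt(C1 + a^2)
 v(a) = sqrt(C1 + a^2)


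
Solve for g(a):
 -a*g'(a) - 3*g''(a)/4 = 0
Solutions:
 g(a) = C1 + C2*erf(sqrt(6)*a/3)


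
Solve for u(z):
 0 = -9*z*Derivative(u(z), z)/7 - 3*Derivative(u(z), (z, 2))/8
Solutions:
 u(z) = C1 + C2*erf(2*sqrt(21)*z/7)


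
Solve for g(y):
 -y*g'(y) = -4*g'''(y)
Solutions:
 g(y) = C1 + Integral(C2*airyai(2^(1/3)*y/2) + C3*airybi(2^(1/3)*y/2), y)


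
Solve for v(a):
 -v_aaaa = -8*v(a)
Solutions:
 v(a) = C1*exp(-2^(3/4)*a) + C2*exp(2^(3/4)*a) + C3*sin(2^(3/4)*a) + C4*cos(2^(3/4)*a)


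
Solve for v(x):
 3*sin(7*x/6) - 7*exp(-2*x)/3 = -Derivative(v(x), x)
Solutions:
 v(x) = C1 + 18*cos(7*x/6)/7 - 7*exp(-2*x)/6


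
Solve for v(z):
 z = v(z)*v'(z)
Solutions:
 v(z) = -sqrt(C1 + z^2)
 v(z) = sqrt(C1 + z^2)


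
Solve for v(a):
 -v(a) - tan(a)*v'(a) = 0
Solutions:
 v(a) = C1/sin(a)


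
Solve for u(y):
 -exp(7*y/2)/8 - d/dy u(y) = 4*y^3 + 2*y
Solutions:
 u(y) = C1 - y^4 - y^2 - exp(7*y/2)/28


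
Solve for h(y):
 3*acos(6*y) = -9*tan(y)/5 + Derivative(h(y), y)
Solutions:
 h(y) = C1 + 3*y*acos(6*y) - sqrt(1 - 36*y^2)/2 - 9*log(cos(y))/5


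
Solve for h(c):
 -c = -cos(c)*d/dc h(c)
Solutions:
 h(c) = C1 + Integral(c/cos(c), c)


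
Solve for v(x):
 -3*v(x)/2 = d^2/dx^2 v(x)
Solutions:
 v(x) = C1*sin(sqrt(6)*x/2) + C2*cos(sqrt(6)*x/2)


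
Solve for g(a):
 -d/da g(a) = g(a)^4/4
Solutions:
 g(a) = 2^(2/3)*(1/(C1 + 3*a))^(1/3)
 g(a) = (-6^(2/3) - 3*2^(2/3)*3^(1/6)*I)*(1/(C1 + a))^(1/3)/6
 g(a) = (-6^(2/3) + 3*2^(2/3)*3^(1/6)*I)*(1/(C1 + a))^(1/3)/6


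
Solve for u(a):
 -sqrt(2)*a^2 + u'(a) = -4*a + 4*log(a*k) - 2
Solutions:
 u(a) = C1 + sqrt(2)*a^3/3 - 2*a^2 + 4*a*log(a*k) - 6*a


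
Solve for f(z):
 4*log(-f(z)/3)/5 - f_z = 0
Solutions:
 -5*Integral(1/(log(-_y) - log(3)), (_y, f(z)))/4 = C1 - z


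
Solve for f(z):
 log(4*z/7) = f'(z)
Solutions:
 f(z) = C1 + z*log(z) - z + z*log(4/7)


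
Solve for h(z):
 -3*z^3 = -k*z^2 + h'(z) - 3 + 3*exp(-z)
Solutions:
 h(z) = C1 + k*z^3/3 - 3*z^4/4 + 3*z + 3*exp(-z)


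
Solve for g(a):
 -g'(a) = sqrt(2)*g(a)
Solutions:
 g(a) = C1*exp(-sqrt(2)*a)


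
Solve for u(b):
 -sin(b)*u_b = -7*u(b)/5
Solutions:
 u(b) = C1*(cos(b) - 1)^(7/10)/(cos(b) + 1)^(7/10)


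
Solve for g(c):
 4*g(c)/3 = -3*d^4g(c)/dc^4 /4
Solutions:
 g(c) = (C1*sin(sqrt(6)*c/3) + C2*cos(sqrt(6)*c/3))*exp(-sqrt(6)*c/3) + (C3*sin(sqrt(6)*c/3) + C4*cos(sqrt(6)*c/3))*exp(sqrt(6)*c/3)


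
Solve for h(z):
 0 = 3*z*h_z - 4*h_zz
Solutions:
 h(z) = C1 + C2*erfi(sqrt(6)*z/4)


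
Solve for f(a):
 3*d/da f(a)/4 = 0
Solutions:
 f(a) = C1


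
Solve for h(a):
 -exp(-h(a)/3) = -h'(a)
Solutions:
 h(a) = 3*log(C1 + a/3)


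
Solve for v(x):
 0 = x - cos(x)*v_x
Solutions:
 v(x) = C1 + Integral(x/cos(x), x)


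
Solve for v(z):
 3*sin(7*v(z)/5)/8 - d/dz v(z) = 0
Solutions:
 -3*z/8 + 5*log(cos(7*v(z)/5) - 1)/14 - 5*log(cos(7*v(z)/5) + 1)/14 = C1


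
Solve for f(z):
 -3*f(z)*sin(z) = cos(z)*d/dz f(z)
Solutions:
 f(z) = C1*cos(z)^3


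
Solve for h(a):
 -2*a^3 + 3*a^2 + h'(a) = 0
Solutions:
 h(a) = C1 + a^4/2 - a^3


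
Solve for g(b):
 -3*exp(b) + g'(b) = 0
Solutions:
 g(b) = C1 + 3*exp(b)


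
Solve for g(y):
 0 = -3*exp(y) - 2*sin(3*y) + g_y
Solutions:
 g(y) = C1 + 3*exp(y) - 2*cos(3*y)/3


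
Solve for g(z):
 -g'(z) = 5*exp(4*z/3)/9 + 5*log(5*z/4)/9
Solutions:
 g(z) = C1 - 5*z*log(z)/9 + 5*z*(-log(5) + 1 + 2*log(2))/9 - 5*exp(4*z/3)/12


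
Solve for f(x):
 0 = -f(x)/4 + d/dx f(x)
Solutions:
 f(x) = C1*exp(x/4)


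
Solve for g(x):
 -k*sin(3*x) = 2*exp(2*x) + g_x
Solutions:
 g(x) = C1 + k*cos(3*x)/3 - exp(2*x)


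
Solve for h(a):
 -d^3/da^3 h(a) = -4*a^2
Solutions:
 h(a) = C1 + C2*a + C3*a^2 + a^5/15


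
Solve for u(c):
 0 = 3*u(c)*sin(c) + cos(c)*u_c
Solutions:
 u(c) = C1*cos(c)^3


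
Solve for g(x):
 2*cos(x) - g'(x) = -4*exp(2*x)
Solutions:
 g(x) = C1 + 2*exp(2*x) + 2*sin(x)


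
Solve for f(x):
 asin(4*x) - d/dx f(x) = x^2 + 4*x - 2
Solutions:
 f(x) = C1 - x^3/3 - 2*x^2 + x*asin(4*x) + 2*x + sqrt(1 - 16*x^2)/4


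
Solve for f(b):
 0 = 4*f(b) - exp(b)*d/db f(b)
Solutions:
 f(b) = C1*exp(-4*exp(-b))


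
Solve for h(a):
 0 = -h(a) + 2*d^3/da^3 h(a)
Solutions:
 h(a) = C3*exp(2^(2/3)*a/2) + (C1*sin(2^(2/3)*sqrt(3)*a/4) + C2*cos(2^(2/3)*sqrt(3)*a/4))*exp(-2^(2/3)*a/4)


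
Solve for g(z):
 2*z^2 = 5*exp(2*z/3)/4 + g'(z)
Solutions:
 g(z) = C1 + 2*z^3/3 - 15*exp(2*z/3)/8


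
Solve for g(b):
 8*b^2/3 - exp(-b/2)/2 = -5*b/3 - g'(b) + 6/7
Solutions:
 g(b) = C1 - 8*b^3/9 - 5*b^2/6 + 6*b/7 - 1/sqrt(exp(b))


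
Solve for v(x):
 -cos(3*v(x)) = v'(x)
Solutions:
 v(x) = -asin((C1 + exp(6*x))/(C1 - exp(6*x)))/3 + pi/3
 v(x) = asin((C1 + exp(6*x))/(C1 - exp(6*x)))/3


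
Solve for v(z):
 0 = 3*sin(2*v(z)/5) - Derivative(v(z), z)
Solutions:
 -3*z + 5*log(cos(2*v(z)/5) - 1)/4 - 5*log(cos(2*v(z)/5) + 1)/4 = C1


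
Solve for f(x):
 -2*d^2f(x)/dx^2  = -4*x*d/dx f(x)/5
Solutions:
 f(x) = C1 + C2*erfi(sqrt(5)*x/5)


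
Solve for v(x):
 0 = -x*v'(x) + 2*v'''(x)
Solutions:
 v(x) = C1 + Integral(C2*airyai(2^(2/3)*x/2) + C3*airybi(2^(2/3)*x/2), x)


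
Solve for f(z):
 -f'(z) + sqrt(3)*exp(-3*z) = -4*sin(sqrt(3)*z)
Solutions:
 f(z) = C1 - 4*sqrt(3)*cos(sqrt(3)*z)/3 - sqrt(3)*exp(-3*z)/3


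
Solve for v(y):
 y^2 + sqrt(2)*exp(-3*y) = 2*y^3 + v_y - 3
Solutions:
 v(y) = C1 - y^4/2 + y^3/3 + 3*y - sqrt(2)*exp(-3*y)/3


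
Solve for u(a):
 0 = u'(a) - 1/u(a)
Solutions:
 u(a) = -sqrt(C1 + 2*a)
 u(a) = sqrt(C1 + 2*a)


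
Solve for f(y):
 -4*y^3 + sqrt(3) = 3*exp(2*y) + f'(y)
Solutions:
 f(y) = C1 - y^4 + sqrt(3)*y - 3*exp(2*y)/2


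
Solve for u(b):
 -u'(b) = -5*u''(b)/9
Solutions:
 u(b) = C1 + C2*exp(9*b/5)


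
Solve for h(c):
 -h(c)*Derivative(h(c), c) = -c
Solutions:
 h(c) = -sqrt(C1 + c^2)
 h(c) = sqrt(C1 + c^2)


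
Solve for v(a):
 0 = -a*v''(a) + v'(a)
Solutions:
 v(a) = C1 + C2*a^2


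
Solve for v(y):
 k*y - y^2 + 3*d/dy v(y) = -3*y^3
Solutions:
 v(y) = C1 - k*y^2/6 - y^4/4 + y^3/9


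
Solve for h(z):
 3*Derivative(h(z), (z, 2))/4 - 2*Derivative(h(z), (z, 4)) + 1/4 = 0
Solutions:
 h(z) = C1 + C2*z + C3*exp(-sqrt(6)*z/4) + C4*exp(sqrt(6)*z/4) - z^2/6


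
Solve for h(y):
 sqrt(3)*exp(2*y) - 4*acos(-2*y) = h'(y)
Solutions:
 h(y) = C1 - 4*y*acos(-2*y) - 2*sqrt(1 - 4*y^2) + sqrt(3)*exp(2*y)/2


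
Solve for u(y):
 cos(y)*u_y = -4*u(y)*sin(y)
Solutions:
 u(y) = C1*cos(y)^4


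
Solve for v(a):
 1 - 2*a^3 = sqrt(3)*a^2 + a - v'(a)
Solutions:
 v(a) = C1 + a^4/2 + sqrt(3)*a^3/3 + a^2/2 - a


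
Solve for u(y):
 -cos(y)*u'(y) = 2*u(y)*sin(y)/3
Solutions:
 u(y) = C1*cos(y)^(2/3)


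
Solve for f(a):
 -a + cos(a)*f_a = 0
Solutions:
 f(a) = C1 + Integral(a/cos(a), a)


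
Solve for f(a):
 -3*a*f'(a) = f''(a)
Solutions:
 f(a) = C1 + C2*erf(sqrt(6)*a/2)


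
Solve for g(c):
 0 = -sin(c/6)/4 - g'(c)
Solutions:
 g(c) = C1 + 3*cos(c/6)/2


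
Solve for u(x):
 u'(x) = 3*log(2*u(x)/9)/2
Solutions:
 -2*Integral(1/(log(_y) - 2*log(3) + log(2)), (_y, u(x)))/3 = C1 - x


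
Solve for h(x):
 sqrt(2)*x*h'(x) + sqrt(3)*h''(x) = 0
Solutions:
 h(x) = C1 + C2*erf(6^(3/4)*x/6)


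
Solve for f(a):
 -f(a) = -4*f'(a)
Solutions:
 f(a) = C1*exp(a/4)


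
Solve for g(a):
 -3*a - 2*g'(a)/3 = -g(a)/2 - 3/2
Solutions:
 g(a) = C1*exp(3*a/4) + 6*a + 5


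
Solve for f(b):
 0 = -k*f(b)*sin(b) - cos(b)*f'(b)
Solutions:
 f(b) = C1*exp(k*log(cos(b)))


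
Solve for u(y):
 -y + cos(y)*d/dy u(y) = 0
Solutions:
 u(y) = C1 + Integral(y/cos(y), y)


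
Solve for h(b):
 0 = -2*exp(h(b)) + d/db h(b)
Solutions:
 h(b) = log(-1/(C1 + 2*b))


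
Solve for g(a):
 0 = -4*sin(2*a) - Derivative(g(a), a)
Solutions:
 g(a) = C1 + 2*cos(2*a)


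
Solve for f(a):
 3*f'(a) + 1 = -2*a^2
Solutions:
 f(a) = C1 - 2*a^3/9 - a/3


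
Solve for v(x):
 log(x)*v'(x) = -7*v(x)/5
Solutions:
 v(x) = C1*exp(-7*li(x)/5)


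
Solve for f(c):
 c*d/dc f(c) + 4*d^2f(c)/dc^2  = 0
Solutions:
 f(c) = C1 + C2*erf(sqrt(2)*c/4)


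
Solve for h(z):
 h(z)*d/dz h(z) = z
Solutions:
 h(z) = -sqrt(C1 + z^2)
 h(z) = sqrt(C1 + z^2)


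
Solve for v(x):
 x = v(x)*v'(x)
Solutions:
 v(x) = -sqrt(C1 + x^2)
 v(x) = sqrt(C1 + x^2)


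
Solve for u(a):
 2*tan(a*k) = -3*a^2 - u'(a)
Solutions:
 u(a) = C1 - a^3 - 2*Piecewise((-log(cos(a*k))/k, Ne(k, 0)), (0, True))


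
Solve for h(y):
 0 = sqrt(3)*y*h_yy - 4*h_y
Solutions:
 h(y) = C1 + C2*y^(1 + 4*sqrt(3)/3)


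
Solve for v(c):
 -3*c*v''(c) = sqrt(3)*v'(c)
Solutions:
 v(c) = C1 + C2*c^(1 - sqrt(3)/3)


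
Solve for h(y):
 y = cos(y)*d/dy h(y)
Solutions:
 h(y) = C1 + Integral(y/cos(y), y)


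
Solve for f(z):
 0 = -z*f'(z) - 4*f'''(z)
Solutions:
 f(z) = C1 + Integral(C2*airyai(-2^(1/3)*z/2) + C3*airybi(-2^(1/3)*z/2), z)


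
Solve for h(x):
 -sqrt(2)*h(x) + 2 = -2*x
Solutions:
 h(x) = sqrt(2)*(x + 1)


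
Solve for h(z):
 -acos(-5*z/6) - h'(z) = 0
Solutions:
 h(z) = C1 - z*acos(-5*z/6) - sqrt(36 - 25*z^2)/5


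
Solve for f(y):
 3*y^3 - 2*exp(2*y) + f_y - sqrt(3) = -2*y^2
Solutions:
 f(y) = C1 - 3*y^4/4 - 2*y^3/3 + sqrt(3)*y + exp(2*y)


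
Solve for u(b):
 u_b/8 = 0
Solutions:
 u(b) = C1


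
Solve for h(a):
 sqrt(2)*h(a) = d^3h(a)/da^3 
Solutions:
 h(a) = C3*exp(2^(1/6)*a) + (C1*sin(2^(1/6)*sqrt(3)*a/2) + C2*cos(2^(1/6)*sqrt(3)*a/2))*exp(-2^(1/6)*a/2)


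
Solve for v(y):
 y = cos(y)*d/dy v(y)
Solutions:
 v(y) = C1 + Integral(y/cos(y), y)


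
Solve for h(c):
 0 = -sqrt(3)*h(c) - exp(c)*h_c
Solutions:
 h(c) = C1*exp(sqrt(3)*exp(-c))


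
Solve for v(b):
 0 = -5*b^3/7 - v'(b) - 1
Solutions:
 v(b) = C1 - 5*b^4/28 - b


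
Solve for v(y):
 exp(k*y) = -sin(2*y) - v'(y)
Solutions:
 v(y) = C1 + cos(2*y)/2 - exp(k*y)/k


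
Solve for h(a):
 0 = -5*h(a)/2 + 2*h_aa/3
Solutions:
 h(a) = C1*exp(-sqrt(15)*a/2) + C2*exp(sqrt(15)*a/2)


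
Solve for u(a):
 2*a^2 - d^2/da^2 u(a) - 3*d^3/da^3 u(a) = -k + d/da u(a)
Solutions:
 u(a) = C1 + 2*a^3/3 - 2*a^2 + a*k - 8*a + (C2*sin(sqrt(11)*a/6) + C3*cos(sqrt(11)*a/6))*exp(-a/6)


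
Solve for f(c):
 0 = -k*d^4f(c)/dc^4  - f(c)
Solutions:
 f(c) = C1*exp(-c*(-1/k)^(1/4)) + C2*exp(c*(-1/k)^(1/4)) + C3*exp(-I*c*(-1/k)^(1/4)) + C4*exp(I*c*(-1/k)^(1/4))


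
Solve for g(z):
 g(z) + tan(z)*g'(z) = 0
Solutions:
 g(z) = C1/sin(z)
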